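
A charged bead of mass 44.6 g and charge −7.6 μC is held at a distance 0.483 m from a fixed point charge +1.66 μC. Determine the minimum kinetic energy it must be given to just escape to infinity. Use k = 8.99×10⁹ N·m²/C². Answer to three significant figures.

To just escape, total mechanical energy must reach zero at infinity: ½mv²_min + U = 0, so ½mv²_min = −U = |kQq|/r.
|U| = |kQq|/r = (8.99×10⁹ N·m²/C²)(1.66×10⁻⁶)(7.60×10⁻⁶)/(0.483) = 0.235 J.

0.235 J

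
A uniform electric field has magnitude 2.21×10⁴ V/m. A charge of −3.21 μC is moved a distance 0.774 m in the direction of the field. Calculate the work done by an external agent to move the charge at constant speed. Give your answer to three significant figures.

The potential change for a displacement 0.774 m in the direction of the field is ΔV = −Ed = -1.71×10⁴ V.
W_ext = qΔV = 0.0549 J.

0.0549 J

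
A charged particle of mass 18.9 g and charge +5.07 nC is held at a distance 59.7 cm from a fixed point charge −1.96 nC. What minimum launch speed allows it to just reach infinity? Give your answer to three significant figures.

To just escape, total mechanical energy must reach zero at infinity: ½mv²_min + U = 0, so ½mv²_min = −U = |kQq|/r.
|U| = |kQq|/r = (8.99×10⁹ N·m²/C²)(1.96×10⁻⁹)(5.07×10⁻⁹)/(0.597) = 1.50×10⁻⁷ J.
v_min = √(2|U|/m) = √(2·1.50×10⁻⁷/0.0189) = 3.98×10⁻³ m/s.

3.98×10⁻³ m/s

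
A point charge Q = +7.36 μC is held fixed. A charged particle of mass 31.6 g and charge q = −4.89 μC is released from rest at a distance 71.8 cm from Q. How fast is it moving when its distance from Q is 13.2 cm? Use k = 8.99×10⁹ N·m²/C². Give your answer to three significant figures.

11.3 m/s

Only the electrostatic force acts, so mechanical energy is conserved: ½mv² = U₁ − U₂ = kQq(1/r₁ − 1/r₂).
U₁ − U₂ = (8.99×10⁹ N·m²/C²)(7.36×10⁻⁶ C)(-4.89×10⁻⁶ C)(1/0.718 − 1/0.132) = 2.00 J.
v = √(2·2.00/0.0316) = 11.3 m/s.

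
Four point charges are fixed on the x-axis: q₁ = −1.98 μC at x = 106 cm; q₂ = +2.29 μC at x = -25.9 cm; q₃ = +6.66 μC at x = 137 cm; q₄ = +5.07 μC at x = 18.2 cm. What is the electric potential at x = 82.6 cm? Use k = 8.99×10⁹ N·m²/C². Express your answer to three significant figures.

The total potential is the scalar sum of each charge's contribution, V = Σ kqᵢ/rᵢ.
Distances from the field point to each charge: r₁ = 0.234 m, r₂ = 1.08 m, r₃ = 0.544 m, r₄ = 0.644 m.
V = k[(-1.98×10⁻⁶)/(0.234) + (2.29×10⁻⁶)/(1.08) + (6.66×10⁻⁶)/(0.544) + (5.07×10⁻⁶)/(0.644)] = 1.24×10⁵ V.

1.24×10⁵ V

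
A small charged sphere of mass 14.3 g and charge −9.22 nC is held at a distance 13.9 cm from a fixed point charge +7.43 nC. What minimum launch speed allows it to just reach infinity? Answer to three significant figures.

0.0249 m/s

To just escape, total mechanical energy must reach zero at infinity: ½mv²_min + U = 0, so ½mv²_min = −U = |kQq|/r.
|U| = |kQq|/r = (8.99×10⁹ N·m²/C²)(7.43×10⁻⁹)(9.22×10⁻⁹)/(0.139) = 4.43×10⁻⁶ J.
v_min = √(2|U|/m) = √(2·4.43×10⁻⁶/0.0143) = 0.0249 m/s.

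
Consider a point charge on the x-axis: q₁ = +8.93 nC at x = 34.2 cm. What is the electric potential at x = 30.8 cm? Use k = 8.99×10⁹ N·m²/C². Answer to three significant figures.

2360 V

The total potential is the scalar sum of each charge's contribution, V = Σ kqᵢ/rᵢ.
V = k[(8.93×10⁻⁹)/(0.0340)] = 2360 V.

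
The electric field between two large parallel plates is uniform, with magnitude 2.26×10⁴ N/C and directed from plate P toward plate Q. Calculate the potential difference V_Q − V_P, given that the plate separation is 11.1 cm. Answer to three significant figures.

In a uniform field, potential decreases in the direction of E: ΔV = −E·d for a displacement d parallel to E.
Going from P to Q is a displacement of 11.1 cm along the field, so V_Q − V_P = −Ed = -2510 V.

-2510 V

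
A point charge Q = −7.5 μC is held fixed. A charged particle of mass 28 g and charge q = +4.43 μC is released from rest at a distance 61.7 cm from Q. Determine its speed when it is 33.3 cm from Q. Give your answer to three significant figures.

5.43 m/s

Only the electrostatic force acts, so mechanical energy is conserved: ½mv² = U₁ − U₂ = kQq(1/r₁ − 1/r₂).
U₁ − U₂ = (8.99×10⁹ N·m²/C²)(-7.50×10⁻⁶ C)(4.43×10⁻⁶ C)(1/0.617 − 1/0.333) = 0.413 J.
v = √(2·0.413/0.0280) = 5.43 m/s.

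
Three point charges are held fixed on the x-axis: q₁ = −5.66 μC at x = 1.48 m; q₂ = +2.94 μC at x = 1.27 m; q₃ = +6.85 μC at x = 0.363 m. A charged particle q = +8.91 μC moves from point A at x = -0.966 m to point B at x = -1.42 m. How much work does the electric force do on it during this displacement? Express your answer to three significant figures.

0.0939 J

The work done by the electric force is W_field = −ΔU = −q(V_B − V_A) = q(V_A − V_B).
At A: distances to the source charges are 2.45 m, 2.24 m, 1.33 m; V_A = Σ kqᵢ/rᵢ = 3.74×10⁴ V.
At B: distances to the source charges are 2.90 m, 2.69 m, 1.78 m; V_B = Σ kqᵢ/rᵢ = 2.68×10⁴ V.
ΔV = V_B − V_A = -1.05×10⁴ V.
W_field = −qΔV = −(8.91×10⁻⁶ C)(-1.05×10⁴ V) = 0.0939 J.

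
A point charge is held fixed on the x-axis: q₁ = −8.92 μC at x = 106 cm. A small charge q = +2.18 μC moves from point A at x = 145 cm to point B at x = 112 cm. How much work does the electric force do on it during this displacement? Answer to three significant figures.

The work done by the electric force is W_field = −ΔU = −q(V_B − V_A) = q(V_A − V_B).
At A: distance to the source charge is 0.390 m; V_A = kq₁/r = -2.06×10⁵ V.
At B: distance to the source charge is 0.0600 m; V_B = kq₁/r = -1.34×10⁶ V.
ΔV = V_B − V_A = -1.13×10⁶ V.
W_field = −qΔV = −(2.18×10⁻⁶ C)(-1.13×10⁶ V) = 2.47 J.

2.47 J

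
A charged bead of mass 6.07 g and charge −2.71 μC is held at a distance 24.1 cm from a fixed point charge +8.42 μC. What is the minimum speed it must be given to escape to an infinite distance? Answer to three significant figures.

16.7 m/s

To just escape, total mechanical energy must reach zero at infinity: ½mv²_min + U = 0, so ½mv²_min = −U = |kQq|/r.
|U| = |kQq|/r = (8.99×10⁹ N·m²/C²)(8.42×10⁻⁶)(2.71×10⁻⁶)/(0.241) = 0.851 J.
v_min = √(2|U|/m) = √(2·0.851/6.07×10⁻³) = 16.7 m/s.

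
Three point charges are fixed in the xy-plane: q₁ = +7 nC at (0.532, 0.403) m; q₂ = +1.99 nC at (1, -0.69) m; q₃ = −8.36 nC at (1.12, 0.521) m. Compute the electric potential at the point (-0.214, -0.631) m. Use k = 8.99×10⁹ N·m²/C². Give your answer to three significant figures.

21.4 V

The total potential is the scalar sum of each charge's contribution, V = Σ kqᵢ/rᵢ.
Distances from the field point to each charge: r₁ = 1.28 m, r₂ = 1.22 m, r₃ = 1.76 m.
V = k[(7.00×10⁻⁹)/(1.28) + (1.99×10⁻⁹)/(1.22) + (-8.36×10⁻⁹)/(1.76)] = 21.4 V.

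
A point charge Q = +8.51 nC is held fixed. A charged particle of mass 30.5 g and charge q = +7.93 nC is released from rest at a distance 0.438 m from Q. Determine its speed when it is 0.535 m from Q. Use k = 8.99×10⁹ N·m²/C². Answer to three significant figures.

Only the electrostatic force acts, so mechanical energy is conserved: ½mv² = U₁ − U₂ = kQq(1/r₁ − 1/r₂).
U₁ − U₂ = (8.99×10⁹ N·m²/C²)(8.51×10⁻⁹ C)(7.93×10⁻⁹ C)(1/0.438 − 1/0.535) = 2.51×10⁻⁷ J.
v = √(2·2.51×10⁻⁷/0.0305) = 4.06×10⁻³ m/s.

4.06×10⁻³ m/s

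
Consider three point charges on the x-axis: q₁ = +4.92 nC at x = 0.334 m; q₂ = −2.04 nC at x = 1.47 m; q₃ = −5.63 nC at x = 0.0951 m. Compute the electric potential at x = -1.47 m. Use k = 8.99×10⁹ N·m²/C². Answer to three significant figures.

Electric potential is a scalar, so the contributions from each charge add algebraically: V = Σ kqᵢ/rᵢ.
Distances from the field point to each charge: r₁ = 1.80 m, r₂ = 2.94 m, r₃ = 1.57 m.
V = k[(4.92×10⁻⁹)/(1.80) + (-2.04×10⁻⁹)/(2.94) + (-5.63×10⁻⁹)/(1.57)] = -14.1 V.

-14.1 V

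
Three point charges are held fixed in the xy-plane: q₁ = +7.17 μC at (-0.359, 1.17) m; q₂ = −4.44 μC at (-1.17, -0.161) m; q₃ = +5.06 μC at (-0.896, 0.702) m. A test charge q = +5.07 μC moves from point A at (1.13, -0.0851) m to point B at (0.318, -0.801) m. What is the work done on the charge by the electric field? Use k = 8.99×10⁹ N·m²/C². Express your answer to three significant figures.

0.0347 J

The work done by the electric force is W_field = −ΔU = −q(V_B − V_A) = q(V_A − V_B).
At A: distances to the source charges are 1.95 m, 2.30 m, 2.17 m; V_A = Σ kqᵢ/rᵢ = 3.67×10⁴ V.
At B: distances to the source charges are 2.08 m, 1.62 m, 1.93 m; V_B = Σ kqᵢ/rᵢ = 2.98×10⁴ V.
ΔV = V_B − V_A = -6850 V.
W_field = −qΔV = −(5.07×10⁻⁶ C)(-6850 V) = 0.0347 J.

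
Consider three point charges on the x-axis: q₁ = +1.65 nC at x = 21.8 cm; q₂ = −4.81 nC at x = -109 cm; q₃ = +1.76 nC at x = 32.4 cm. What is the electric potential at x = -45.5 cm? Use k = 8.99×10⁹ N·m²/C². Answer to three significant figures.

The total potential is the scalar sum of each charge's contribution, V = Σ kqᵢ/rᵢ.
Distances from the field point to each charge: r₁ = 0.673 m, r₂ = 0.635 m, r₃ = 0.779 m.
V = k[(1.65×10⁻⁹)/(0.673) + (-4.81×10⁻⁹)/(0.635) + (1.76×10⁻⁹)/(0.779)] = -25.7 V.

-25.7 V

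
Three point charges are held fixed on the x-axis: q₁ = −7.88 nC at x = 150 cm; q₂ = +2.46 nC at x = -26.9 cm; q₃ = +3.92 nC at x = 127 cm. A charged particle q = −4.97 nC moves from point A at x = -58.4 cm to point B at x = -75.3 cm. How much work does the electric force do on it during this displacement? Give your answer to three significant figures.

-1.17×10⁻⁷ J

The work done by the electric force is W_field = −ΔU = −q(V_B − V_A) = q(V_A − V_B).
At A: distances to the source charges are 2.08 m, 0.315 m, 1.85 m; V_A = Σ kqᵢ/rᵢ = 55.2 V.
At B: distances to the source charges are 2.25 m, 0.484 m, 2.02 m; V_B = Σ kqᵢ/rᵢ = 31.7 V.
ΔV = V_B − V_A = -23.6 V.
W_field = −qΔV = −(-4.97×10⁻⁹ C)(-23.6 V) = -1.17×10⁻⁷ J.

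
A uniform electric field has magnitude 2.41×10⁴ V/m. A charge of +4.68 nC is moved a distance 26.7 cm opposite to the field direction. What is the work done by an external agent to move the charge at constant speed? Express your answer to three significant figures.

The potential change for a displacement 26.7 cm opposite to the field direction is ΔV = +Ed = 6430 V.
W_ext = qΔV = 3.01×10⁻⁵ J.

3.01×10⁻⁵ J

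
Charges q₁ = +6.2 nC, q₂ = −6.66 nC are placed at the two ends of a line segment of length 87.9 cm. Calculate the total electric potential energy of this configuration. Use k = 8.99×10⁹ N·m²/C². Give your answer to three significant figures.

The work to assemble the configuration equals its total potential energy, U = Σ kqᵢqⱼ/rᵢⱼ over all pairs.
The separation is r = 0.879 m.
U = (-4.22×10⁻⁷) = -4.22×10⁻⁷ J.

-4.22×10⁻⁷ J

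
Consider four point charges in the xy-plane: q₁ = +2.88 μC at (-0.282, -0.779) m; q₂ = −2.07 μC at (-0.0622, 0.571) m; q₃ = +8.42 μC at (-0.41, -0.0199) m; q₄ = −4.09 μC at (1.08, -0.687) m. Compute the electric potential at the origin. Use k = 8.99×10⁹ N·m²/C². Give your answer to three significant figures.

Electric potential is a scalar, so the contributions from each charge add algebraically: V = Σ kqᵢ/rᵢ.
Distances from the field point to each charge: r₁ = 0.828 m, r₂ = 0.574 m, r₃ = 0.410 m, r₄ = 1.28 m.
V = k[(2.88×10⁻⁶)/(0.828) + (-2.07×10⁻⁶)/(0.574) + (8.42×10⁻⁶)/(0.410) + (-4.09×10⁻⁶)/(1.28)] = 1.55×10⁵ V.

1.55×10⁵ V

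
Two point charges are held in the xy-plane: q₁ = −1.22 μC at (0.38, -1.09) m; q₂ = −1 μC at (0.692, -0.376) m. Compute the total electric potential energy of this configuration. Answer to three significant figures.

The work to assemble the configuration equals its total potential energy, U = Σ kqᵢqⱼ/rᵢⱼ over all pairs.
Pair separations: r₁₂ = 0.779 m.
U = (0.0141) = 0.0141 J.

0.0141 J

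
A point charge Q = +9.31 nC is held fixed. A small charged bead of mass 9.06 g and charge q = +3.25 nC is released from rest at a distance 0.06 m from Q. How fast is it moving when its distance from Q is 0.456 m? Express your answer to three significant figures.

0.0295 m/s

Only the electrostatic force acts, so mechanical energy is conserved: ½mv² = U₁ − U₂ = kQq(1/r₁ − 1/r₂).
U₁ − U₂ = (8.99×10⁹ N·m²/C²)(9.31×10⁻⁹ C)(3.25×10⁻⁹ C)(1/0.0600 − 1/0.456) = 3.94×10⁻⁶ J.
v = √(2·3.94×10⁻⁶/9.06×10⁻³) = 0.0295 m/s.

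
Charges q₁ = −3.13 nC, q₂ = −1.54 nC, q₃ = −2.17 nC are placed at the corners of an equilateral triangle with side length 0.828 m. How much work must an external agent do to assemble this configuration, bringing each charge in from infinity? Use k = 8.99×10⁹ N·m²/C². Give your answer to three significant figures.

The assembly work is the sum of pairwise potential energies, U = Σ_{i<j} kqᵢqⱼ/rᵢⱼ.
All three pair separations equal the side length, 0.828 m.
U = (5.23×10⁻⁸) + (7.37×10⁻⁸) + (3.63×10⁻⁸) = 1.62×10⁻⁷ J.

1.62×10⁻⁷ J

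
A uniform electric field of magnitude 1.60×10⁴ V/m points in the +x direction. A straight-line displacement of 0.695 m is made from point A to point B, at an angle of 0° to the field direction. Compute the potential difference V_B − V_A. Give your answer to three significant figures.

-1.11×10⁴ V

Only the component of displacement along E changes the potential: ΔV = −E·d·cosθ.
ΔV = −(1.60×10⁴ V/m)(0.695 m)cos0° = -1.11×10⁴ V.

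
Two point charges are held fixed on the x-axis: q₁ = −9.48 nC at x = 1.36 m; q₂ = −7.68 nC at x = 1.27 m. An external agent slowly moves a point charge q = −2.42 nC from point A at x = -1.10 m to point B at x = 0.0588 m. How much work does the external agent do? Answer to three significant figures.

For quasistatic motion the external work equals the change in potential energy: W_ext = qΔV = q(V_B − V_A).
At A: distances to the source charges are 2.46 m, 2.37 m; V_A = Σ kqᵢ/rᵢ = -63.8 V.
At B: distances to the source charges are 1.30 m, 1.21 m; V_B = Σ kqᵢ/rᵢ = -123 V.
ΔV = V_B − V_A = -58.7 V.
W_ext = qΔV = (-2.42×10⁻⁹ C)(-58.7 V) = 1.42×10⁻⁷ J.

1.42×10⁻⁷ J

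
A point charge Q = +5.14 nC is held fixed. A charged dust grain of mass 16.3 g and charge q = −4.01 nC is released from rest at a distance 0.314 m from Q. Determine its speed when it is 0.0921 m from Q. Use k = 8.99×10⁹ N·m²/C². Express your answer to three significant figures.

Only the electrostatic force acts, so mechanical energy is conserved: ½mv² = U₁ − U₂ = kQq(1/r₁ − 1/r₂).
U₁ − U₂ = (8.99×10⁹ N·m²/C²)(5.14×10⁻⁹ C)(-4.01×10⁻⁹ C)(1/0.314 − 1/0.0921) = 1.42×10⁻⁶ J.
v = √(2·1.42×10⁻⁶/0.0163) = 0.0132 m/s.

0.0132 m/s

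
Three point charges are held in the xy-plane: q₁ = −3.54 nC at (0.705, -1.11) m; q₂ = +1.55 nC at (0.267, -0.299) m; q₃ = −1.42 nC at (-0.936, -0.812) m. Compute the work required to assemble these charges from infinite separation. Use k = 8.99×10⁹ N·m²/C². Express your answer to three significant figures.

-4.16×10⁻⁸ J

The assembly work is the sum of pairwise potential energies, U = Σ_{i<j} kqᵢqⱼ/rᵢⱼ.
Pair separations: r₁₂ = 0.922 m, r₁₃ = 1.67 m, r₂₃ = 1.31 m.
U = (-5.35×10⁻⁸) + (2.71×10⁻⁸) + (-1.51×10⁻⁸) = -4.16×10⁻⁸ J.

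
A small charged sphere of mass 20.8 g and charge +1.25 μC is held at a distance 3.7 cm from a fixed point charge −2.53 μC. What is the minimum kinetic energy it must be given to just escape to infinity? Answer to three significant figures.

0.768 J

To just escape, total mechanical energy must reach zero at infinity: ½mv²_min + U = 0, so ½mv²_min = −U = |kQq|/r.
|U| = |kQq|/r = (8.99×10⁹ N·m²/C²)(2.53×10⁻⁶)(1.25×10⁻⁶)/(0.0370) = 0.768 J.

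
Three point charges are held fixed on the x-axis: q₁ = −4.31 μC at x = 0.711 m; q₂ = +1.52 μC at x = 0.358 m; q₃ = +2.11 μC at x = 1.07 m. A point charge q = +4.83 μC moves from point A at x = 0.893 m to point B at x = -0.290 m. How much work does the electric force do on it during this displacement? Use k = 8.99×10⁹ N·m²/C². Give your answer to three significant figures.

The work done by the electric force is W_field = −ΔU = −q(V_B − V_A) = q(V_A − V_B).
At A: distances to the source charges are 0.182 m, 0.535 m, 0.177 m; V_A = Σ kqᵢ/rᵢ = -8.02×10⁴ V.
At B: distances to the source charges are 1.00 m, 0.648 m, 1.36 m; V_B = Σ kqᵢ/rᵢ = -3670 V.
ΔV = V_B − V_A = 7.65×10⁴ V.
W_field = −qΔV = −(4.83×10⁻⁶ C)(7.65×10⁴ V) = -0.370 J.

-0.370 J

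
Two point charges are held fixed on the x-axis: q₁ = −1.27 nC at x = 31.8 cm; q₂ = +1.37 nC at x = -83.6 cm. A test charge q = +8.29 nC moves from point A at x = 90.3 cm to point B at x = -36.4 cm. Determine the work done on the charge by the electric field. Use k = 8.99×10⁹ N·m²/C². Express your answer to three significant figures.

-1.81×10⁻⁷ J

The work done by the electric force is W_field = −ΔU = −q(V_B − V_A) = q(V_A − V_B).
At A: distances to the source charges are 0.585 m, 1.74 m; V_A = Σ kqᵢ/rᵢ = -12.4 V.
At B: distances to the source charges are 0.682 m, 0.472 m; V_B = Σ kqᵢ/rᵢ = 9.35 V.
ΔV = V_B − V_A = 21.8 V.
W_field = −qΔV = −(8.29×10⁻⁹ C)(21.8 V) = -1.81×10⁻⁷ J.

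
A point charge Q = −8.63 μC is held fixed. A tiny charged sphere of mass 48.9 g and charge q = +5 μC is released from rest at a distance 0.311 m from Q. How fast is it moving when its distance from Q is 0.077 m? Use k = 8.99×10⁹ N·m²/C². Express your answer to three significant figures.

Only the electrostatic force acts, so mechanical energy is conserved: ½mv² = U₁ − U₂ = kQq(1/r₁ − 1/r₂).
U₁ − U₂ = (8.99×10⁹ N·m²/C²)(-8.63×10⁻⁶ C)(5.00×10⁻⁶ C)(1/0.311 − 1/0.0770) = 3.79 J.
v = √(2·3.79/0.0489) = 12.5 m/s.

12.5 m/s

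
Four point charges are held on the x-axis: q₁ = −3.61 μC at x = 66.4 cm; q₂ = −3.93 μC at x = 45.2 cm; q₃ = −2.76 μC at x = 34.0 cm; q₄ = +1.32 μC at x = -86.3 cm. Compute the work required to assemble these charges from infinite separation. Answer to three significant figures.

The work to assemble the configuration equals its total potential energy, U = Σ kqᵢqⱼ/rᵢⱼ over all pairs.
Pair separations: r₁₂ = 0.212 m, r₁₃ = 0.324 m, r₁₄ = 1.53 m, r₂₃ = 0.112 m, r₂₄ = 1.31 m, r₃₄ = 1.20 m.
Summing all 6 pair terms gives U = 1.66 J.

1.66 J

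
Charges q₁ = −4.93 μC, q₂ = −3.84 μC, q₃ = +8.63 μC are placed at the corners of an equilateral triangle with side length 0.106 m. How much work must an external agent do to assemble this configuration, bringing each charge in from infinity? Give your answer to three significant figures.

-4.81 J

The work to assemble the configuration equals its total potential energy, U = Σ kqᵢqⱼ/rᵢⱼ over all pairs.
All three pair separations equal the side length, 0.106 m.
U = (1.61) + (-3.61) + (-2.81) = -4.81 J.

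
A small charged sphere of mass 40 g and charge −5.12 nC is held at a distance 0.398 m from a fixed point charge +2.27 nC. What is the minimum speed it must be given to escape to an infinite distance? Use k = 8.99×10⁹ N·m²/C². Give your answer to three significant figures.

3.62×10⁻³ m/s

To just escape, total mechanical energy must reach zero at infinity: ½mv²_min + U = 0, so ½mv²_min = −U = |kQq|/r.
|U| = |kQq|/r = (8.99×10⁹ N·m²/C²)(2.27×10⁻⁹)(5.12×10⁻⁹)/(0.398) = 2.63×10⁻⁷ J.
v_min = √(2|U|/m) = √(2·2.63×10⁻⁷/0.0400) = 3.62×10⁻³ m/s.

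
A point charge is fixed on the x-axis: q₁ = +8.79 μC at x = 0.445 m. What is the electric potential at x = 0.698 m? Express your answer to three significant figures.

The total potential is the scalar sum of each charge's contribution, V = Σ kqᵢ/rᵢ.
V = k[(8.79×10⁻⁶)/(0.253)] = 3.12×10⁵ V.

3.12×10⁵ V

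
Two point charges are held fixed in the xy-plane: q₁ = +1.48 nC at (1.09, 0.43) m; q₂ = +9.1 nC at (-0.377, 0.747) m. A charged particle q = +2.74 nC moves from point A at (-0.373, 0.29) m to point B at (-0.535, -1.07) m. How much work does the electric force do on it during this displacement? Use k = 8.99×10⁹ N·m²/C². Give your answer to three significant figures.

The work done by the electric force is W_field = −ΔU = −q(V_B − V_A) = q(V_A − V_B).
At A: distances to the source charges are 1.47 m, 0.457 m; V_A = Σ kqᵢ/rᵢ = 188 V.
At B: distances to the source charges are 2.21 m, 1.82 m; V_B = Σ kqᵢ/rᵢ = 50.9 V.
ΔV = V_B − V_A = -137 V.
W_field = −qΔV = −(2.74×10⁻⁹ C)(-137 V) = 3.76×10⁻⁷ J.

3.76×10⁻⁷ J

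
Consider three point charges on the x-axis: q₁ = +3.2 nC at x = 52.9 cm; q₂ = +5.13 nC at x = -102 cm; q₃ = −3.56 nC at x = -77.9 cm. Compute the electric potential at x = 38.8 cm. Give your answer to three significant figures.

The total potential is the scalar sum of each charge's contribution, V = Σ kqᵢ/rᵢ.
Distances from the field point to each charge: r₁ = 0.141 m, r₂ = 1.41 m, r₃ = 1.17 m.
V = k[(3.20×10⁻⁹)/(0.141) + (5.13×10⁻⁹)/(1.41) + (-3.56×10⁻⁹)/(1.17)] = 209 V.

209 V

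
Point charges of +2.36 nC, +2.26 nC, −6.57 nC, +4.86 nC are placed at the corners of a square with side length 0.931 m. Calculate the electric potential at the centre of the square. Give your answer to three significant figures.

The total potential is the scalar sum of each charge's contribution, V = Σ kqᵢ/rᵢ.
The distance from each corner to the centre is a√2/2 = 0.658 m.
V = k[(2.36×10⁻⁹)/(0.658) + (2.26×10⁻⁹)/(0.658) + (-6.57×10⁻⁹)/(0.658) + (4.86×10⁻⁹)/(0.658)] = 39.7 V.

39.7 V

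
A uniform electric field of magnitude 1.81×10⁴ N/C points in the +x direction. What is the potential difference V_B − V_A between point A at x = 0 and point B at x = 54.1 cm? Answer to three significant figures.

-9790 V

In a uniform field, potential decreases in the direction of E: V_B − V_A = −E·Δx.
V_B − V_A = −(1.81×10⁴ V/m)(0.541 m) = -9790 V.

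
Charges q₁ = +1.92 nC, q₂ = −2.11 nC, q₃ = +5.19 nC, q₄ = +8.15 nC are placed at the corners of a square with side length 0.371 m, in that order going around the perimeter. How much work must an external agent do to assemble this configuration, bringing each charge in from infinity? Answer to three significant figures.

The work to assemble the configuration equals its total potential energy, U = Σ kqᵢqⱼ/rᵢⱼ over all pairs.
The four side pairs have separation 0.371 m and the two diagonal pairs 0.525 m.
Summing all 6 pair terms gives U = 9.17×10⁻⁷ J.

9.17×10⁻⁷ J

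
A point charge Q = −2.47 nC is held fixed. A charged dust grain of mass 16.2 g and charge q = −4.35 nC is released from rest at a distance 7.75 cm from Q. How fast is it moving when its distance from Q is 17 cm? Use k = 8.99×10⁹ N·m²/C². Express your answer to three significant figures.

9.15×10⁻³ m/s

Only the electrostatic force acts, so mechanical energy is conserved: ½mv² = U₁ − U₂ = kQq(1/r₁ − 1/r₂).
U₁ − U₂ = (8.99×10⁹ N·m²/C²)(-2.47×10⁻⁹ C)(-4.35×10⁻⁹ C)(1/0.0775 − 1/0.170) = 6.78×10⁻⁷ J.
v = √(2·6.78×10⁻⁷/0.0162) = 9.15×10⁻³ m/s.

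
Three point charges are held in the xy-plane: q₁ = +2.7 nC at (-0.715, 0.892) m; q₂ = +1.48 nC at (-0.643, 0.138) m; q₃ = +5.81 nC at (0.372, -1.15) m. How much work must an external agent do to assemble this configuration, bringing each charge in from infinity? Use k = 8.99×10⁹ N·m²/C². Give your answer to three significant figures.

1.56×10⁻⁷ J

The work to assemble the configuration equals its total potential energy, U = Σ kqᵢqⱼ/rᵢⱼ over all pairs.
Pair separations: r₁₂ = 0.757 m, r₁₃ = 2.31 m, r₂₃ = 1.64 m.
U = (4.74×10⁻⁸) + (6.10×10⁻⁸) + (4.71×10⁻⁸) = 1.56×10⁻⁷ J.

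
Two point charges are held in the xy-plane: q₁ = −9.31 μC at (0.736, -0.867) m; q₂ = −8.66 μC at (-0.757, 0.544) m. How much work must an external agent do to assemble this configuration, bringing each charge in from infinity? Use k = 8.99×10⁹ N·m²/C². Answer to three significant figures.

The work to assemble the configuration equals its total potential energy, U = Σ kqᵢqⱼ/rᵢⱼ over all pairs.
Pair separations: r₁₂ = 2.05 m.
U = (0.353) = 0.353 J.

0.353 J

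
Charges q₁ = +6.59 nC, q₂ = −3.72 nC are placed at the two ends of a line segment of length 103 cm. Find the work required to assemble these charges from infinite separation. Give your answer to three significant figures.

-2.14×10⁻⁷ J

The work to assemble the configuration equals its total potential energy, U = Σ kqᵢqⱼ/rᵢⱼ over all pairs.
The separation is r = 1.03 m.
U = (-2.14×10⁻⁷) = -2.14×10⁻⁷ J.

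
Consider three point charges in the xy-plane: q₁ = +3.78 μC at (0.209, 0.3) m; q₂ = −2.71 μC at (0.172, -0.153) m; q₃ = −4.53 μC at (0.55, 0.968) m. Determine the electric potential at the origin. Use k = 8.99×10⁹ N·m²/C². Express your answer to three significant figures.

The total potential is the scalar sum of each charge's contribution, V = Σ kqᵢ/rᵢ.
Distances from the field point to each charge: r₁ = 0.366 m, r₂ = 0.230 m, r₃ = 1.11 m.
V = k[(3.78×10⁻⁶)/(0.366) + (-2.71×10⁻⁶)/(0.230) + (-4.53×10⁻⁶)/(1.11)] = -4.95×10⁴ V.

-4.95×10⁴ V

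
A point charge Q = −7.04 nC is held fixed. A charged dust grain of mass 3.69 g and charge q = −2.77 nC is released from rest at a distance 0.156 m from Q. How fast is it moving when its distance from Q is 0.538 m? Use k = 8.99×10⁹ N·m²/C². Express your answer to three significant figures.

0.0208 m/s

Only the electrostatic force acts, so mechanical energy is conserved: ½mv² = U₁ − U₂ = kQq(1/r₁ − 1/r₂).
U₁ − U₂ = (8.99×10⁹ N·m²/C²)(-7.04×10⁻⁹ C)(-2.77×10⁻⁹ C)(1/0.156 − 1/0.538) = 7.98×10⁻⁷ J.
v = √(2·7.98×10⁻⁷/3.69×10⁻³) = 0.0208 m/s.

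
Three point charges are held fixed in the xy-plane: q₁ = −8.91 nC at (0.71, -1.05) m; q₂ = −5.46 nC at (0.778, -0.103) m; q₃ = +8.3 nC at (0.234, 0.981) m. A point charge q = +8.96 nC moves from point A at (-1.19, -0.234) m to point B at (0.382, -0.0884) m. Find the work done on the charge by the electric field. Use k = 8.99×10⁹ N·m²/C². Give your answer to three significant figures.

The work done by the electric force is W_field = −ΔU = −q(V_B − V_A) = q(V_A − V_B).
At A: distances to the source charges are 2.07 m, 1.97 m, 1.87 m; V_A = Σ kqᵢ/rᵢ = -23.8 V.
At B: distances to the source charges are 1.02 m, 0.396 m, 1.08 m; V_B = Σ kqᵢ/rᵢ = -134 V.
ΔV = V_B − V_A = -110 V.
W_field = −qΔV = −(8.96×10⁻⁹ C)(-110 V) = 9.84×10⁻⁷ J.

9.84×10⁻⁷ J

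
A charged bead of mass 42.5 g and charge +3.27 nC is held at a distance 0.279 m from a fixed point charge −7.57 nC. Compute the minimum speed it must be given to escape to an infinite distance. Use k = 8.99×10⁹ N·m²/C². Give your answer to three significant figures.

6.13×10⁻³ m/s

To just escape, total mechanical energy must reach zero at infinity: ½mv²_min + U = 0, so ½mv²_min = −U = |kQq|/r.
|U| = |kQq|/r = (8.99×10⁹ N·m²/C²)(7.57×10⁻⁹)(3.27×10⁻⁹)/(0.279) = 7.98×10⁻⁷ J.
v_min = √(2|U|/m) = √(2·7.98×10⁻⁷/0.0425) = 6.13×10⁻³ m/s.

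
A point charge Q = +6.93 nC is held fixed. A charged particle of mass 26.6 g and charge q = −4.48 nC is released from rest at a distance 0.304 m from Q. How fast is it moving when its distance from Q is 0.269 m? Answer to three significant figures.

3.00×10⁻³ m/s

Only the electrostatic force acts, so mechanical energy is conserved: ½mv² = U₁ − U₂ = kQq(1/r₁ − 1/r₂).
U₁ − U₂ = (8.99×10⁹ N·m²/C²)(6.93×10⁻⁹ C)(-4.48×10⁻⁹ C)(1/0.304 − 1/0.269) = 1.19×10⁻⁷ J.
v = √(2·1.19×10⁻⁷/0.0266) = 3.00×10⁻³ m/s.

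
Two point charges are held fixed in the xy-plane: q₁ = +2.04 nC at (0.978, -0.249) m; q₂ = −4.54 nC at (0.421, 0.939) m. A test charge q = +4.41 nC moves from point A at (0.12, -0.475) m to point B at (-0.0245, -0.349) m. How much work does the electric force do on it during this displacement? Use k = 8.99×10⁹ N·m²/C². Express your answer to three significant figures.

The work done by the electric force is W_field = −ΔU = −q(V_B − V_A) = q(V_A − V_B).
At A: distances to the source charges are 0.887 m, 1.45 m; V_A = Σ kqᵢ/rᵢ = -7.56 V.
At B: distances to the source charges are 1.01 m, 1.36 m; V_B = Σ kqᵢ/rᵢ = -11.7 V.
ΔV = V_B − V_A = -4.18 V.
W_field = −qΔV = −(4.41×10⁻⁹ C)(-4.18 V) = 1.84×10⁻⁸ J.

1.84×10⁻⁸ J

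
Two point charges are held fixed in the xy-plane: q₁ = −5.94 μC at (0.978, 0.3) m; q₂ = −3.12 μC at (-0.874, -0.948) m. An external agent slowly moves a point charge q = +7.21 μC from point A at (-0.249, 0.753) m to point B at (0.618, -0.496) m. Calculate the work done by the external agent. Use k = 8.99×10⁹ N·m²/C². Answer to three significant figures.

-0.164 J

For quasistatic motion the external work equals the change in potential energy: W_ext = qΔV = q(V_B − V_A).
At A: distances to the source charges are 1.31 m, 1.81 m; V_A = Σ kqᵢ/rᵢ = -5.63×10⁴ V.
At B: distances to the source charges are 0.874 m, 1.56 m; V_B = Σ kqᵢ/rᵢ = -7.91×10⁴ V.
ΔV = V_B − V_A = -2.28×10⁴ V.
W_ext = qΔV = (7.21×10⁻⁶ C)(-2.28×10⁴ V) = -0.164 J.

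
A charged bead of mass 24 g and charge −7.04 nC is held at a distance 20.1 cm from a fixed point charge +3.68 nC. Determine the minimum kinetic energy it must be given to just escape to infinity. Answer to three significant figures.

To just escape, total mechanical energy must reach zero at infinity: ½mv²_min + U = 0, so ½mv²_min = −U = |kQq|/r.
|U| = |kQq|/r = (8.99×10⁹ N·m²/C²)(3.68×10⁻⁹)(7.04×10⁻⁹)/(0.201) = 1.16×10⁻⁶ J.

1.16×10⁻⁶ J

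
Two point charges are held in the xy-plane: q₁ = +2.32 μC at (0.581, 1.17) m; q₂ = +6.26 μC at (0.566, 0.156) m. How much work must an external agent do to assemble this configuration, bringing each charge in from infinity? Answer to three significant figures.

The assembly work is the sum of pairwise potential energies, U = Σ_{i<j} kqᵢqⱼ/rᵢⱼ.
Pair separations: r₁₂ = 1.01 m.
U = (0.129) = 0.129 J.

0.129 J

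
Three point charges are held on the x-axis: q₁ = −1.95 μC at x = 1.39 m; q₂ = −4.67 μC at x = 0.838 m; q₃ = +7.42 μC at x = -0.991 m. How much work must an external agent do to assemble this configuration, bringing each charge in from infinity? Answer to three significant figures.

The work to assemble the configuration equals its total potential energy, U = Σ kqᵢqⱼ/rᵢⱼ over all pairs.
Pair separations: r₁₂ = 0.552 m, r₁₃ = 2.38 m, r₂₃ = 1.83 m.
U = (0.148) + (-0.0546) + (-0.170) = -0.0766 J.

-0.0766 J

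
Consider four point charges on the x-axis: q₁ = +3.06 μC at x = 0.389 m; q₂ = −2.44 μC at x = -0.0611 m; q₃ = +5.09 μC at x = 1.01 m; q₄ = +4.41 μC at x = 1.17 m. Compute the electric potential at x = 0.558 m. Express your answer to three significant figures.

2.93×10⁵ V

The total potential is the scalar sum of each charge's contribution, V = Σ kqᵢ/rᵢ.
Distances from the field point to each charge: r₁ = 0.169 m, r₂ = 0.619 m, r₃ = 0.452 m, r₄ = 0.612 m.
V = k[(3.06×10⁻⁶)/(0.169) + (-2.44×10⁻⁶)/(0.619) + (5.09×10⁻⁶)/(0.452) + (4.41×10⁻⁶)/(0.612)] = 2.93×10⁵ V.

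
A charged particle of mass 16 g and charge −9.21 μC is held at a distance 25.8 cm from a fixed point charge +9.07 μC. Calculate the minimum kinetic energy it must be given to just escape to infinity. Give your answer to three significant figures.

2.91 J

To just escape, total mechanical energy must reach zero at infinity: ½mv²_min + U = 0, so ½mv²_min = −U = |kQq|/r.
|U| = |kQq|/r = (8.99×10⁹ N·m²/C²)(9.07×10⁻⁶)(9.21×10⁻⁶)/(0.258) = 2.91 J.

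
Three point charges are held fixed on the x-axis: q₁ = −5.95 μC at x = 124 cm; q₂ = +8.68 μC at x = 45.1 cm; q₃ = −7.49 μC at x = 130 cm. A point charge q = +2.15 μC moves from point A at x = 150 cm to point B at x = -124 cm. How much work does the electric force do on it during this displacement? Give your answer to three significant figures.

-1.00 J

The work done by the electric force is W_field = −ΔU = −q(V_B − V_A) = q(V_A − V_B).
At A: distances to the source charges are 0.260 m, 1.05 m, 0.200 m; V_A = Σ kqᵢ/rᵢ = -4.68×10⁵ V.
At B: distances to the source charges are 2.48 m, 1.69 m, 2.54 m; V_B = Σ kqᵢ/rᵢ = -1930 V.
ΔV = V_B − V_A = 4.66×10⁵ V.
W_field = −qΔV = −(2.15×10⁻⁶ C)(4.66×10⁵ V) = -1.00 J.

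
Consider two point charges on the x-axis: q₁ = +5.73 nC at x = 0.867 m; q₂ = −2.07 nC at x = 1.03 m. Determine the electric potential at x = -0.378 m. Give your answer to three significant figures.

Electric potential is a scalar, so the contributions from each charge add algebraically: V = Σ kqᵢ/rᵢ.
Distances from the field point to each charge: r₁ = 1.25 m, r₂ = 1.41 m.
V = k[(5.73×10⁻⁹)/(1.25) + (-2.07×10⁻⁹)/(1.41)] = 28.2 V.

28.2 V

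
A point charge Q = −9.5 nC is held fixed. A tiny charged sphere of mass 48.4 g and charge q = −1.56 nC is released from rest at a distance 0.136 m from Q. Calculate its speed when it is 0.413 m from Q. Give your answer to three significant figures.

Only the electrostatic force acts, so mechanical energy is conserved: ½mv² = U₁ − U₂ = kQq(1/r₁ − 1/r₂).
U₁ − U₂ = (8.99×10⁹ N·m²/C²)(-9.50×10⁻⁹ C)(-1.56×10⁻⁹ C)(1/0.136 − 1/0.413) = 6.57×10⁻⁷ J.
v = √(2·6.57×10⁻⁷/0.0484) = 5.21×10⁻³ m/s.

5.21×10⁻³ m/s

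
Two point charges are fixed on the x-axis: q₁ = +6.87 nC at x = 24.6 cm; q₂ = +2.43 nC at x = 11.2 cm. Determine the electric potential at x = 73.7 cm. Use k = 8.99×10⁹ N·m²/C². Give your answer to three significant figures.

The total potential is the scalar sum of each charge's contribution, V = Σ kqᵢ/rᵢ.
Distances from the field point to each charge: r₁ = 0.491 m, r₂ = 0.625 m.
V = k[(6.87×10⁻⁹)/(0.491) + (2.43×10⁻⁹)/(0.625)] = 161 V.

161 V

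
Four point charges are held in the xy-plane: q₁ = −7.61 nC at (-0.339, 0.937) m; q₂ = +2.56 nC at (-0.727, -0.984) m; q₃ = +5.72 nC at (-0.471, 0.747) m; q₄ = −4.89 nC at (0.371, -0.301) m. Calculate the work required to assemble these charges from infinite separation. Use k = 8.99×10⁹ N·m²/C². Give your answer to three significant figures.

The assembly work is the sum of pairwise potential energies, U = Σ_{i<j} kqᵢqⱼ/rᵢⱼ.
Pair separations: r₁₂ = 1.96 m, r₁₃ = 0.231 m, r₁₄ = 1.43 m, r₂₃ = 1.75 m, r₂₄ = 1.29 m, r₃₄ = 1.34 m.
Summing all 6 pair terms gives U = -1.75×10⁻⁶ J.

-1.75×10⁻⁶ J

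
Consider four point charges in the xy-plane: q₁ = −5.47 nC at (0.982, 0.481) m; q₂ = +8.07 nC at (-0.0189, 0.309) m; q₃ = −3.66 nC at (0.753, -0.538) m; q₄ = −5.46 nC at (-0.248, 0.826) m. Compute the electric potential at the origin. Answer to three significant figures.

The total potential is the scalar sum of each charge's contribution, V = Σ kqᵢ/rᵢ.
Distances from the field point to each charge: r₁ = 1.09 m, r₂ = 0.310 m, r₃ = 0.925 m, r₄ = 0.862 m.
V = k[(-5.47×10⁻⁹)/(1.09) + (8.07×10⁻⁹)/(0.310) + (-3.66×10⁻⁹)/(0.925) + (-5.46×10⁻⁹)/(0.862)] = 96.9 V.

96.9 V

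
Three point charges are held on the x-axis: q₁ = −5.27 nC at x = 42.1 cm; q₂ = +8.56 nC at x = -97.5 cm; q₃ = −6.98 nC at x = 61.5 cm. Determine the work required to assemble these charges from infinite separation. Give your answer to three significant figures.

1.08×10⁻⁶ J

The work to assemble the configuration equals its total potential energy, U = Σ kqᵢqⱼ/rᵢⱼ over all pairs.
Pair separations: r₁₂ = 1.40 m, r₁₃ = 0.194 m, r₂₃ = 1.59 m.
U = (-2.91×10⁻⁷) + (1.70×10⁻⁶) + (-3.38×10⁻⁷) = 1.08×10⁻⁶ J.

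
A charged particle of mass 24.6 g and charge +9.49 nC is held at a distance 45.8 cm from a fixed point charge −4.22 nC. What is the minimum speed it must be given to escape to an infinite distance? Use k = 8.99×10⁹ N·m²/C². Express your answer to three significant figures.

To just escape, total mechanical energy must reach zero at infinity: ½mv²_min + U = 0, so ½mv²_min = −U = |kQq|/r.
|U| = |kQq|/r = (8.99×10⁹ N·m²/C²)(4.22×10⁻⁹)(9.49×10⁻⁹)/(0.458) = 7.86×10⁻⁷ J.
v_min = √(2|U|/m) = √(2·7.86×10⁻⁷/0.0246) = 7.99×10⁻³ m/s.

7.99×10⁻³ m/s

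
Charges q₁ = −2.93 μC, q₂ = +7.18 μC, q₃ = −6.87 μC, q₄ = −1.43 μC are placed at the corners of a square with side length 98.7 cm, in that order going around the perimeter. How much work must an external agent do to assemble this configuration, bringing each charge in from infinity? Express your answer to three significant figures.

The assembly work is the sum of pairwise potential energies, U = Σ_{i<j} kqᵢqⱼ/rᵢⱼ.
The four side pairs have separation 0.987 m and the two diagonal pairs 1.40 m.
Summing all 6 pair terms gives U = -0.450 J.

-0.450 J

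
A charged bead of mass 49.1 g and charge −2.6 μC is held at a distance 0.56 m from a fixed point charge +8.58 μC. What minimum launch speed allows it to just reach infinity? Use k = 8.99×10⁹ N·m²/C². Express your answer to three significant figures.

To just escape, total mechanical energy must reach zero at infinity: ½mv²_min + U = 0, so ½mv²_min = −U = |kQq|/r.
|U| = |kQq|/r = (8.99×10⁹ N·m²/C²)(8.58×10⁻⁶)(2.60×10⁻⁶)/(0.560) = 0.358 J.
v_min = √(2|U|/m) = √(2·0.358/0.0491) = 3.82 m/s.

3.82 m/s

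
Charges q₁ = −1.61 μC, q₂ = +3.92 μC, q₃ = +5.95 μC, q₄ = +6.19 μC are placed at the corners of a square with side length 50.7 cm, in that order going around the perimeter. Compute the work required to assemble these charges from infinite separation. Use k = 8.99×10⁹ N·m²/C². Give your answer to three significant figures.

The assembly work is the sum of pairwise potential energies, U = Σ_{i<j} kqᵢqⱼ/rᵢⱼ.
The four side pairs have separation 0.507 m and the two diagonal pairs 0.717 m.
Summing all 6 pair terms gives U = 0.962 J.

0.962 J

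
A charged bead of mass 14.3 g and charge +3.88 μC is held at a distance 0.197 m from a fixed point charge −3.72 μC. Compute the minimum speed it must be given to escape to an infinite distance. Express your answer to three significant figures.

9.60 m/s

To just escape, total mechanical energy must reach zero at infinity: ½mv²_min + U = 0, so ½mv²_min = −U = |kQq|/r.
|U| = |kQq|/r = (8.99×10⁹ N·m²/C²)(3.72×10⁻⁶)(3.88×10⁻⁶)/(0.197) = 0.659 J.
v_min = √(2|U|/m) = √(2·0.659/0.0143) = 9.60 m/s.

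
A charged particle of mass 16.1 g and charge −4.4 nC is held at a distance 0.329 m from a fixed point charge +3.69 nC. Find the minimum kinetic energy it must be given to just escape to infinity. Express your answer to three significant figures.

4.44×10⁻⁷ J

To just escape, total mechanical energy must reach zero at infinity: ½mv²_min + U = 0, so ½mv²_min = −U = |kQq|/r.
|U| = |kQq|/r = (8.99×10⁹ N·m²/C²)(3.69×10⁻⁹)(4.40×10⁻⁹)/(0.329) = 4.44×10⁻⁷ J.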